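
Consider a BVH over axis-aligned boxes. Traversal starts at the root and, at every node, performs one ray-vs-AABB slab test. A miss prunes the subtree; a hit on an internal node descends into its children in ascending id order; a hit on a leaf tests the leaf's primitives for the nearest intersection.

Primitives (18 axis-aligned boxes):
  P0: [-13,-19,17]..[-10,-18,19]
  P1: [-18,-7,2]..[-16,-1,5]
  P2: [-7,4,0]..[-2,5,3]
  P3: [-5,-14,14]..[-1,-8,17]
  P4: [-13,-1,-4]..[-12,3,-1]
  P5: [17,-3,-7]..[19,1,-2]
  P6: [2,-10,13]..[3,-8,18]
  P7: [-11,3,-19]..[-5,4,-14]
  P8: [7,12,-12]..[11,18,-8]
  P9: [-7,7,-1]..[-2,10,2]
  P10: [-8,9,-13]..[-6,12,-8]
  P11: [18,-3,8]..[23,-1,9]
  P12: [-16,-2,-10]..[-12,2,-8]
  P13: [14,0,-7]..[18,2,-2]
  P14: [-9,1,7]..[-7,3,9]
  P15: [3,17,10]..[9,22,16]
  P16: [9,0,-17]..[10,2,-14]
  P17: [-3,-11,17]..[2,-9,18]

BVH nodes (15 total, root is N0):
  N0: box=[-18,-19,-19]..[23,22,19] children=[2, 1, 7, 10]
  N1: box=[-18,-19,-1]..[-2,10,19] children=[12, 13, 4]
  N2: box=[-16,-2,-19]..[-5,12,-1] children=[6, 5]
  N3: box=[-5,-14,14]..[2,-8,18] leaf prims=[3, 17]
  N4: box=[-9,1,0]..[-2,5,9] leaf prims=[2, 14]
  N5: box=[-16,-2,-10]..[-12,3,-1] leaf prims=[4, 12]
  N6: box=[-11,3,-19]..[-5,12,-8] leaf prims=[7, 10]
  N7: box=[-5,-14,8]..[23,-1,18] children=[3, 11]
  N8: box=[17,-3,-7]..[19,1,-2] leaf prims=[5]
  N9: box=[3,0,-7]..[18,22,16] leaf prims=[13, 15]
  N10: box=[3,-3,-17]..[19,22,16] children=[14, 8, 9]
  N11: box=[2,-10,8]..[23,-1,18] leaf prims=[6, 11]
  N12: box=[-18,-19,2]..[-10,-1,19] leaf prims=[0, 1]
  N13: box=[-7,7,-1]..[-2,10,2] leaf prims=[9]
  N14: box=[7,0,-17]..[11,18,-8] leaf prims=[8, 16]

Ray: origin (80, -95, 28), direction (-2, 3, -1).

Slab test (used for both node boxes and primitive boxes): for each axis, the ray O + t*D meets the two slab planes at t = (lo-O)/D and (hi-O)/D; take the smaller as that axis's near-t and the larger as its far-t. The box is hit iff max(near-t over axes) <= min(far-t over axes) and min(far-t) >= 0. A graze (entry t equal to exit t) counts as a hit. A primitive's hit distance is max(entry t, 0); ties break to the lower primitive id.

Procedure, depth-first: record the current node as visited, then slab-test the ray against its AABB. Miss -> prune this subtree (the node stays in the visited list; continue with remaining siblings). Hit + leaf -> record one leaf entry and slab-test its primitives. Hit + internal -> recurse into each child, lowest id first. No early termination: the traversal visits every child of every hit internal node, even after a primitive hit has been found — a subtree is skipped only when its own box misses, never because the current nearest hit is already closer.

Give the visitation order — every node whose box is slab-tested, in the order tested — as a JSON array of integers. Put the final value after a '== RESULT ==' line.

Traverse from the root:
N0 x:[57/2,49] y:[76/3,39] z:[9,47] -> hit [57/2,39], descend [1, 2, 7, 10]
  N1 x:[41,49] y:[76/3,35] z:[9,29] -> miss, prune
  N2 x:[85/2,48] y:[31,107/3] z:[29,47] -> miss, prune
  N7 x:[57/2,85/2] y:[27,94/3] z:[10,20] -> miss, prune
  N10 x:[61/2,77/2] y:[92/3,39] z:[12,45] -> hit [92/3,77/2], descend [8, 9, 14]
    N8 x:[61/2,63/2] y:[92/3,32] z:[30,35] -> hit [92/3,63/2] leaf, test {P5@t=92/3}
    N9 x:[31,77/2] y:[95/3,39] z:[12,35] -> hit [95/3,35] leaf, test {P13@t=95/3, P15(miss)}
    N14 x:[69/2,73/2] y:[95/3,113/3] z:[36,45] -> hit [36,73/2] leaf, test {P8@t=36, P16(miss)}

Summary -> nodes [0, 1, 2, 7, 10, 8, 9, 14]; box-tests=8; leaf-entries=3; first=P5

== RESULT ==
[0, 1, 2, 7, 10, 8, 9, 14]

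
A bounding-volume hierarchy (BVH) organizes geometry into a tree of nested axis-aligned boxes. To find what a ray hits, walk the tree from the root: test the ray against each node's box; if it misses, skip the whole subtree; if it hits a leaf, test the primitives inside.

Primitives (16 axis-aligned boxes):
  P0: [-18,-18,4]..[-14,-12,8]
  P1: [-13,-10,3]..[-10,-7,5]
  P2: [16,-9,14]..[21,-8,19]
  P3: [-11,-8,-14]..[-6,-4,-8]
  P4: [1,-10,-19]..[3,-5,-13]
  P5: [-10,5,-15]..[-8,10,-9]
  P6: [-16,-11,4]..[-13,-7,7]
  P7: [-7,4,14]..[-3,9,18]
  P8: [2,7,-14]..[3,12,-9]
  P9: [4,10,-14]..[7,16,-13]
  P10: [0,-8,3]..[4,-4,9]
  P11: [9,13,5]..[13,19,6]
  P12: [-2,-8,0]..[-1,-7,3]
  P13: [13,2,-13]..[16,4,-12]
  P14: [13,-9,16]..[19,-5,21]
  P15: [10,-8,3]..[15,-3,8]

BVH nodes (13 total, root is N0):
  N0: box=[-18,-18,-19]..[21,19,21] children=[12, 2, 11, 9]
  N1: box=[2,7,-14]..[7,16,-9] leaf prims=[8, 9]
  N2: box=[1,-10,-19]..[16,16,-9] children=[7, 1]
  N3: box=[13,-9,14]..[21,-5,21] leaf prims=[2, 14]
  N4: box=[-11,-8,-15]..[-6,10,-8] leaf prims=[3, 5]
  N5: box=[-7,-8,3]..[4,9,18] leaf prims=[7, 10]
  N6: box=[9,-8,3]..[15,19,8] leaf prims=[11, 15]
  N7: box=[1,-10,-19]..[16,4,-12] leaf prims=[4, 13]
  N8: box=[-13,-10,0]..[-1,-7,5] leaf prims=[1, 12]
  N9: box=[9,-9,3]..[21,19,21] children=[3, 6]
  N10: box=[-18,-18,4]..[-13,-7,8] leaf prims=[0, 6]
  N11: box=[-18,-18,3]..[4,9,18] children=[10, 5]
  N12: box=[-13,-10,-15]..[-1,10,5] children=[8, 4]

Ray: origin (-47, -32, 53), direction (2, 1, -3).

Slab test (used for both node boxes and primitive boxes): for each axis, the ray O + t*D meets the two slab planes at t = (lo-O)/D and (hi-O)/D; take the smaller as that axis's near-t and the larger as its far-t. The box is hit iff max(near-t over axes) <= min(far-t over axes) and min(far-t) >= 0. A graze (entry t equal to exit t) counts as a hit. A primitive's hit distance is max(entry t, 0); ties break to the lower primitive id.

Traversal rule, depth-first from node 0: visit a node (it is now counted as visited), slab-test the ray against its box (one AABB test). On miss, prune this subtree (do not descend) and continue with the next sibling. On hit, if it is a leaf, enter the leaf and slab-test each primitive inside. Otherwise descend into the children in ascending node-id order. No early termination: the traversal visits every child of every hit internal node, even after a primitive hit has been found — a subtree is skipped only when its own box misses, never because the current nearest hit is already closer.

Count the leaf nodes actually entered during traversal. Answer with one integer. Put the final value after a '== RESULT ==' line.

Trace the traversal:
N0 x:[29/2,34] y:[14,51] z:[32/3,24] -> hit [29/2,24], descend [2, 9, 11, 12]
  N2 x:[24,63/2] y:[22,48] z:[62/3,24] -> hit [24,24], descend [1, 7]
    N1 x:[49/2,27] y:[39,48] z:[62/3,67/3] -> miss, prune
    N7 x:[24,63/2] y:[22,36] z:[65/3,24] -> hit [24,24] leaf, test {P4@t=24, P13(miss)}
  N9 x:[28,34] y:[23,51] z:[32/3,50/3] -> miss, prune
  N11 x:[29/2,51/2] y:[14,41] z:[35/3,50/3] -> hit [29/2,50/3], descend [5, 10]
    N5 x:[20,51/2] y:[24,41] z:[35/3,50/3] -> miss, prune
    N10 x:[29/2,17] y:[14,25] z:[15,49/3] -> hit [15,49/3] leaf, test {P0@t=15, P6(miss)}
  N12 x:[17,23] y:[22,42] z:[16,68/3] -> hit [22,68/3], descend [4, 8]
    N4 x:[18,41/2] y:[24,42] z:[61/3,68/3] -> miss, prune
    N8 x:[17,23] y:[22,25] z:[16,53/3] -> miss, prune

11 AABB tests over nodes [0, 2, 1, 7, 9, 11, 5, 10, 12, 4, 8]; 2 leaves entered; closest P0.

== RESULT ==
2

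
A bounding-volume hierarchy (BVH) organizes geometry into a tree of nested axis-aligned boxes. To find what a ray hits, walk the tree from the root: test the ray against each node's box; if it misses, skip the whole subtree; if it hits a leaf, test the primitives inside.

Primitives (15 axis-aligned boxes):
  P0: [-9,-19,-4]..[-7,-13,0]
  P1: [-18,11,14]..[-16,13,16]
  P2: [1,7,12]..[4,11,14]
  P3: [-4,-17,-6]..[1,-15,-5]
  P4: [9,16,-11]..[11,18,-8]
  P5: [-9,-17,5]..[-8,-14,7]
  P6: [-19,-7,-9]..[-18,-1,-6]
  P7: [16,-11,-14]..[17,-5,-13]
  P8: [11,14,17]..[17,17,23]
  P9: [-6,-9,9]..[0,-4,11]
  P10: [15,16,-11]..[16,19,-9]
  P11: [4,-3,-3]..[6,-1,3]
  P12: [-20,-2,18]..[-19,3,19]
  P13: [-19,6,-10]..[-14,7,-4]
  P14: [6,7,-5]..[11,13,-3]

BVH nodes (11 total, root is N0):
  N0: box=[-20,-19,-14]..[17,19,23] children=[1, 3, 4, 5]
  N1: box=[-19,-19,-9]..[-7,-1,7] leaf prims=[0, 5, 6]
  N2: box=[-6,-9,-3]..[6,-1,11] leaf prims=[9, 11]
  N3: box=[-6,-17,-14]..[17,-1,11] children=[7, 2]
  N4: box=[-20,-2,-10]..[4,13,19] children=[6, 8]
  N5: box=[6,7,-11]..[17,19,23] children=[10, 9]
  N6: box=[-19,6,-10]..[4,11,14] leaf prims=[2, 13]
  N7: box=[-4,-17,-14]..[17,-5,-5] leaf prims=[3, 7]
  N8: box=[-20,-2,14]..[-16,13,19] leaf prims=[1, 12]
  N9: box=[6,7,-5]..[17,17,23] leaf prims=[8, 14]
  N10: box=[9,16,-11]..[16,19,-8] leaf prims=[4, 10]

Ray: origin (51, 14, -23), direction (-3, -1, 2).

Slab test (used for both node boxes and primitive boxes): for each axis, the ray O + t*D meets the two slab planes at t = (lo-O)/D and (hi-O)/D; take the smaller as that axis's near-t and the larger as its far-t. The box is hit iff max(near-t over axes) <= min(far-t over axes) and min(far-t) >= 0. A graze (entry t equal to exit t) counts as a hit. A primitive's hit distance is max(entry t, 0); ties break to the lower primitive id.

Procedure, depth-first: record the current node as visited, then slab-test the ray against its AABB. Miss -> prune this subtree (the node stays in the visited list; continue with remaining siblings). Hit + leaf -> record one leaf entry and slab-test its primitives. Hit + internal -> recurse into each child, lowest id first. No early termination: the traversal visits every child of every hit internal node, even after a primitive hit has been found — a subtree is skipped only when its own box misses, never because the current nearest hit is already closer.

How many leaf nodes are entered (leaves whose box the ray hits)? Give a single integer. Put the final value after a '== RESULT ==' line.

Walk:
N0 x:[34/3,71/3] y:[-5,33] z:[9/2,23] -> hit [34/3,23], descend [1, 3, 4, 5]
  N1 x:[58/3,70/3] y:[15,33] z:[7,15] -> miss, prune
  N3 x:[34/3,19] y:[15,31] z:[9/2,17] -> hit [15,17], descend [2, 7]
    N2 x:[15,19] y:[15,23] z:[10,17] -> hit [15,17] leaf, test {P9(miss), P11(miss)}
    N7 x:[34/3,55/3] y:[19,31] z:[9/2,9] -> miss, prune
  N4 x:[47/3,71/3] y:[1,16] z:[13/2,21] -> hit [47/3,16], descend [6, 8]
    N6 x:[47/3,70/3] y:[3,8] z:[13/2,37/2] -> miss, prune
    N8 x:[67/3,71/3] y:[1,16] z:[37/2,21] -> miss, prune
  N5 x:[34/3,15] y:[-5,7] z:[6,23] -> miss, prune

Summary -> nodes [0, 1, 3, 2, 7, 4, 6, 8, 5]; box-tests=9; leaf-entries=1; first=miss

== RESULT ==
1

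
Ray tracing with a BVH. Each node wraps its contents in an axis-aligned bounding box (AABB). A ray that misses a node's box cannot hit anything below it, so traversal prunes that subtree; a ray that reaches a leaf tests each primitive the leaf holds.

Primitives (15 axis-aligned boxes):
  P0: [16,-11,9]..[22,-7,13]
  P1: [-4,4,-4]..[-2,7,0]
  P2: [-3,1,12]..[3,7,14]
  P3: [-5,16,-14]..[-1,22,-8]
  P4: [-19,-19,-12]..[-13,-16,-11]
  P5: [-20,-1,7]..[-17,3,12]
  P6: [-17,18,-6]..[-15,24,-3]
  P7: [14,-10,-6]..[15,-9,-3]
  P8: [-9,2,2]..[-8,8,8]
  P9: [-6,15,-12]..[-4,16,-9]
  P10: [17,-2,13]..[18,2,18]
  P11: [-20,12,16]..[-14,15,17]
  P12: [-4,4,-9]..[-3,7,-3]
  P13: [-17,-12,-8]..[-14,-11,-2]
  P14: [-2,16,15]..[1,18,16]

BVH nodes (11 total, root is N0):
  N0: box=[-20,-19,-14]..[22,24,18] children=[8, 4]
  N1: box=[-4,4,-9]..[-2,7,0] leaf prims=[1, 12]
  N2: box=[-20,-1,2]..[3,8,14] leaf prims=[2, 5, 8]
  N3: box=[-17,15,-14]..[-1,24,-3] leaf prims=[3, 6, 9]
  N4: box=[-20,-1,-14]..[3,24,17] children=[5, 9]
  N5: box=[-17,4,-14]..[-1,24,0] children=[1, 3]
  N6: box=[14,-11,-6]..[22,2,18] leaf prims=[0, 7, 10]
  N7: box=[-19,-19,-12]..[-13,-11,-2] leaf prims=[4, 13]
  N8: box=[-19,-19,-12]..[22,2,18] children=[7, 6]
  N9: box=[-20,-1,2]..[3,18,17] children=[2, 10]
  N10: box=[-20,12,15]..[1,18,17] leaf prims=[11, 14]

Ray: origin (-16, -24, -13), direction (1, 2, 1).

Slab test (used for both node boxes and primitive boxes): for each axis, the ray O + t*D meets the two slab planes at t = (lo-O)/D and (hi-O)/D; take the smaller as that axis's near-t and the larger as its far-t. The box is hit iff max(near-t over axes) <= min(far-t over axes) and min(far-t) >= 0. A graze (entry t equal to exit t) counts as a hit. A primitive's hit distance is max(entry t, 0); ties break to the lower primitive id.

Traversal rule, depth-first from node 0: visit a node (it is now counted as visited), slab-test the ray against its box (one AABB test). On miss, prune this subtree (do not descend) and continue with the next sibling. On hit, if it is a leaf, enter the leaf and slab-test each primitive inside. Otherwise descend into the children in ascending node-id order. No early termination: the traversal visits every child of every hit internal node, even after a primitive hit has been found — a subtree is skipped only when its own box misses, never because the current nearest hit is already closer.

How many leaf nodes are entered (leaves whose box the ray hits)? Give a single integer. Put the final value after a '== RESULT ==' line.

Walk:
N0 x:[-4,38] y:[5/2,24] z:[-1,31] -> hit [5/2,24], descend [4, 8]
  N4 x:[-4,19] y:[23/2,24] z:[-1,30] -> hit [23/2,19], descend [5, 9]
    N5 x:[-1,15] y:[14,24] z:[-1,13] -> miss, prune
    N9 x:[-4,19] y:[23/2,21] z:[15,30] -> hit [15,19], descend [2, 10]
      N2 x:[-4,19] y:[23/2,16] z:[15,27] -> hit [15,16] leaf, test {P2(miss), P5(miss), P8(miss)}
      N10 x:[-4,17] y:[18,21] z:[28,30] -> miss, prune
  N8 x:[-3,38] y:[5/2,13] z:[1,31] -> hit [5/2,13], descend [6, 7]
    N6 x:[30,38] y:[13/2,13] z:[7,31] -> miss, prune
    N7 x:[-3,3] y:[5/2,13/2] z:[1,11] -> hit [5/2,3] leaf, test {P4(miss), P13(miss)}

order=[0, 4, 5, 9, 2, 10, 8, 6, 7]  |boxes|=9  |leaves|=2  hit=miss

== RESULT ==
2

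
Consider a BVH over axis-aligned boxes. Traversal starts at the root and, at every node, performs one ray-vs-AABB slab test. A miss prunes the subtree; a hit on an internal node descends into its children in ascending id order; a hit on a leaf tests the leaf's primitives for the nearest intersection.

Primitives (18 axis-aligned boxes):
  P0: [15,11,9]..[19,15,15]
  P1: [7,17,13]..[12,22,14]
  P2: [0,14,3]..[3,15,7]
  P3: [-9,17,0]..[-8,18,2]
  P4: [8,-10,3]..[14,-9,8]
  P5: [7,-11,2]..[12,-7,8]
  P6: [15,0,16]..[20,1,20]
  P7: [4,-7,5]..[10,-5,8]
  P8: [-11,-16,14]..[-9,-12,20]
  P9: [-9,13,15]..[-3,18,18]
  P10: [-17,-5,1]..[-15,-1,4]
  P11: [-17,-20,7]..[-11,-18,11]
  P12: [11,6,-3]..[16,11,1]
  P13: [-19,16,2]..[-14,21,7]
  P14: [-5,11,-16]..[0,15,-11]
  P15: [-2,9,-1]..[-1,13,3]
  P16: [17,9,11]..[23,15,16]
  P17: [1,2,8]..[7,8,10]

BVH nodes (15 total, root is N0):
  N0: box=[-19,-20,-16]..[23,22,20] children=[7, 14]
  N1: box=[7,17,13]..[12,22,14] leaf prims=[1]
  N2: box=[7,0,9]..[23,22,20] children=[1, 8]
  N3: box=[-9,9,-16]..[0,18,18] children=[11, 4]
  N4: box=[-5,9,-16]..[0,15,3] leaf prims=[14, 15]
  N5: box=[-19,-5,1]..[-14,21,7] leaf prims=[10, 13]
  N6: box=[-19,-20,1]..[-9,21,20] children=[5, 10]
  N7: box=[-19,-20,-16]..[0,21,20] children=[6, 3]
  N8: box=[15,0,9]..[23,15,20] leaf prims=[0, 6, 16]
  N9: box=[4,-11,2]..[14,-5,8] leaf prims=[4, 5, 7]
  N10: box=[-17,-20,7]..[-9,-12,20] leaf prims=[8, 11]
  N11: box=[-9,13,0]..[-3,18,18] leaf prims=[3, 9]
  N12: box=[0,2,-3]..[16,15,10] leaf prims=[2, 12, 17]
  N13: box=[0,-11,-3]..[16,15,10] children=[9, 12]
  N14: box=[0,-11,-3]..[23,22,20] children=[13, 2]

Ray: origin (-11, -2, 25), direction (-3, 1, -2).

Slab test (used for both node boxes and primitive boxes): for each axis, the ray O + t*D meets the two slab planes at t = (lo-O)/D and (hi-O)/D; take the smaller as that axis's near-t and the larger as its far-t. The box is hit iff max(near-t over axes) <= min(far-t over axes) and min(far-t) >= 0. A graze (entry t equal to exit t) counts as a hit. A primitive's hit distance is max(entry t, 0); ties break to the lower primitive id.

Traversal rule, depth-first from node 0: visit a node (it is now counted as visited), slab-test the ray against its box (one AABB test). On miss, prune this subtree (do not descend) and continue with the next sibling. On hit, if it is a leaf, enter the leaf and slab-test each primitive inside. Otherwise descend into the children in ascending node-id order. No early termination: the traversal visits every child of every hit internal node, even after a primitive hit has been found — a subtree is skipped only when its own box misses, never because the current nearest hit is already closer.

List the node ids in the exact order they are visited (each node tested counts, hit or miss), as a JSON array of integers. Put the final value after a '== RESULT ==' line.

Trace the traversal:
N0 x:[-34/3,8/3] y:[-18,24] z:[5/2,41/2] -> hit [5/2,8/3], descend [7, 14]
  N7 x:[-11/3,8/3] y:[-18,23] z:[5/2,41/2] -> hit [5/2,8/3], descend [3, 6]
    N3 x:[-11/3,-2/3] y:[11,20] z:[7/2,41/2] -> miss, prune
    N6 x:[-2/3,8/3] y:[-18,23] z:[5/2,12] -> hit [5/2,8/3], descend [5, 10]
      N5 x:[1,8/3] y:[-3,23] z:[9,12] -> miss, prune
      N10 x:[-2/3,2] y:[-18,-10] z:[5/2,9] -> miss, prune
  N14 x:[-34/3,-11/3] y:[-9,24] z:[5/2,14] -> miss, prune

7 AABB tests over nodes [0, 7, 3, 6, 5, 10, 14]; 0 leaves entered; closest miss.

== RESULT ==
[0, 7, 3, 6, 5, 10, 14]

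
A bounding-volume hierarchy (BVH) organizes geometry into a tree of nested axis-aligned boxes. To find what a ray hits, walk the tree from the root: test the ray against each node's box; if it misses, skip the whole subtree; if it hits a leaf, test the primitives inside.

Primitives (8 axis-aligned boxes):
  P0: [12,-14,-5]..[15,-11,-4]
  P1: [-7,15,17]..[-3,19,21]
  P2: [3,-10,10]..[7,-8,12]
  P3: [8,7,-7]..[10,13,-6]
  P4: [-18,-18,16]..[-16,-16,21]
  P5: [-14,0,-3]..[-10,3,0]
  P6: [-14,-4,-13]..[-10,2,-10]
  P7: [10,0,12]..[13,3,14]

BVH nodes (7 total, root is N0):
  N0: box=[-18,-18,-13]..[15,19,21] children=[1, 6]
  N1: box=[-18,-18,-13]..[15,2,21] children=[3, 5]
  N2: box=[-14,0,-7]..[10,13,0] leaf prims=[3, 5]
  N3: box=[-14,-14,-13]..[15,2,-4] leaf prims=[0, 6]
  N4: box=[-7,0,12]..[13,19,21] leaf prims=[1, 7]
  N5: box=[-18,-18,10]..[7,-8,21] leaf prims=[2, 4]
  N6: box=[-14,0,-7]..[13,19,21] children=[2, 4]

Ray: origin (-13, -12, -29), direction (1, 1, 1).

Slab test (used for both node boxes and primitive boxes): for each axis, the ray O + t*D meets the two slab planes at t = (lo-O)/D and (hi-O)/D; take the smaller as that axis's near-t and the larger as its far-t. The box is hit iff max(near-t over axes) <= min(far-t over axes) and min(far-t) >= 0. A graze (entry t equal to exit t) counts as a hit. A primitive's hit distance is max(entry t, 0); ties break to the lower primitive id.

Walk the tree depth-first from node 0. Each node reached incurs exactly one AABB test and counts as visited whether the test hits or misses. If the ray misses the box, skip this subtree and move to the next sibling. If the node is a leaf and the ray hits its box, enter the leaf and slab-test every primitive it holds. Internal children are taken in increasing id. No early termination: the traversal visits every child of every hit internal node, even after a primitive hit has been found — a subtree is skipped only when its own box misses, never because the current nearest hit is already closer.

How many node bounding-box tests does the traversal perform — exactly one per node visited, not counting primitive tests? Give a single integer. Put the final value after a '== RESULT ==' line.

Traverse from the root:
N0 x:[-5,28] y:[-6,31] z:[16,50] -> hit [16,28], descend [1, 6]
  N1 x:[-5,28] y:[-6,14] z:[16,50] -> miss, prune
  N6 x:[-1,26] y:[12,31] z:[22,50] -> hit [22,26], descend [2, 4]
    N2 x:[-1,23] y:[12,25] z:[22,29] -> hit [22,23] leaf, test {P3@t=22, P5(miss)}
    N4 x:[6,26] y:[12,31] z:[41,50] -> miss, prune

order=[0, 1, 6, 2, 4]  |boxes|=5  |leaves|=1  hit=P3

== RESULT ==
5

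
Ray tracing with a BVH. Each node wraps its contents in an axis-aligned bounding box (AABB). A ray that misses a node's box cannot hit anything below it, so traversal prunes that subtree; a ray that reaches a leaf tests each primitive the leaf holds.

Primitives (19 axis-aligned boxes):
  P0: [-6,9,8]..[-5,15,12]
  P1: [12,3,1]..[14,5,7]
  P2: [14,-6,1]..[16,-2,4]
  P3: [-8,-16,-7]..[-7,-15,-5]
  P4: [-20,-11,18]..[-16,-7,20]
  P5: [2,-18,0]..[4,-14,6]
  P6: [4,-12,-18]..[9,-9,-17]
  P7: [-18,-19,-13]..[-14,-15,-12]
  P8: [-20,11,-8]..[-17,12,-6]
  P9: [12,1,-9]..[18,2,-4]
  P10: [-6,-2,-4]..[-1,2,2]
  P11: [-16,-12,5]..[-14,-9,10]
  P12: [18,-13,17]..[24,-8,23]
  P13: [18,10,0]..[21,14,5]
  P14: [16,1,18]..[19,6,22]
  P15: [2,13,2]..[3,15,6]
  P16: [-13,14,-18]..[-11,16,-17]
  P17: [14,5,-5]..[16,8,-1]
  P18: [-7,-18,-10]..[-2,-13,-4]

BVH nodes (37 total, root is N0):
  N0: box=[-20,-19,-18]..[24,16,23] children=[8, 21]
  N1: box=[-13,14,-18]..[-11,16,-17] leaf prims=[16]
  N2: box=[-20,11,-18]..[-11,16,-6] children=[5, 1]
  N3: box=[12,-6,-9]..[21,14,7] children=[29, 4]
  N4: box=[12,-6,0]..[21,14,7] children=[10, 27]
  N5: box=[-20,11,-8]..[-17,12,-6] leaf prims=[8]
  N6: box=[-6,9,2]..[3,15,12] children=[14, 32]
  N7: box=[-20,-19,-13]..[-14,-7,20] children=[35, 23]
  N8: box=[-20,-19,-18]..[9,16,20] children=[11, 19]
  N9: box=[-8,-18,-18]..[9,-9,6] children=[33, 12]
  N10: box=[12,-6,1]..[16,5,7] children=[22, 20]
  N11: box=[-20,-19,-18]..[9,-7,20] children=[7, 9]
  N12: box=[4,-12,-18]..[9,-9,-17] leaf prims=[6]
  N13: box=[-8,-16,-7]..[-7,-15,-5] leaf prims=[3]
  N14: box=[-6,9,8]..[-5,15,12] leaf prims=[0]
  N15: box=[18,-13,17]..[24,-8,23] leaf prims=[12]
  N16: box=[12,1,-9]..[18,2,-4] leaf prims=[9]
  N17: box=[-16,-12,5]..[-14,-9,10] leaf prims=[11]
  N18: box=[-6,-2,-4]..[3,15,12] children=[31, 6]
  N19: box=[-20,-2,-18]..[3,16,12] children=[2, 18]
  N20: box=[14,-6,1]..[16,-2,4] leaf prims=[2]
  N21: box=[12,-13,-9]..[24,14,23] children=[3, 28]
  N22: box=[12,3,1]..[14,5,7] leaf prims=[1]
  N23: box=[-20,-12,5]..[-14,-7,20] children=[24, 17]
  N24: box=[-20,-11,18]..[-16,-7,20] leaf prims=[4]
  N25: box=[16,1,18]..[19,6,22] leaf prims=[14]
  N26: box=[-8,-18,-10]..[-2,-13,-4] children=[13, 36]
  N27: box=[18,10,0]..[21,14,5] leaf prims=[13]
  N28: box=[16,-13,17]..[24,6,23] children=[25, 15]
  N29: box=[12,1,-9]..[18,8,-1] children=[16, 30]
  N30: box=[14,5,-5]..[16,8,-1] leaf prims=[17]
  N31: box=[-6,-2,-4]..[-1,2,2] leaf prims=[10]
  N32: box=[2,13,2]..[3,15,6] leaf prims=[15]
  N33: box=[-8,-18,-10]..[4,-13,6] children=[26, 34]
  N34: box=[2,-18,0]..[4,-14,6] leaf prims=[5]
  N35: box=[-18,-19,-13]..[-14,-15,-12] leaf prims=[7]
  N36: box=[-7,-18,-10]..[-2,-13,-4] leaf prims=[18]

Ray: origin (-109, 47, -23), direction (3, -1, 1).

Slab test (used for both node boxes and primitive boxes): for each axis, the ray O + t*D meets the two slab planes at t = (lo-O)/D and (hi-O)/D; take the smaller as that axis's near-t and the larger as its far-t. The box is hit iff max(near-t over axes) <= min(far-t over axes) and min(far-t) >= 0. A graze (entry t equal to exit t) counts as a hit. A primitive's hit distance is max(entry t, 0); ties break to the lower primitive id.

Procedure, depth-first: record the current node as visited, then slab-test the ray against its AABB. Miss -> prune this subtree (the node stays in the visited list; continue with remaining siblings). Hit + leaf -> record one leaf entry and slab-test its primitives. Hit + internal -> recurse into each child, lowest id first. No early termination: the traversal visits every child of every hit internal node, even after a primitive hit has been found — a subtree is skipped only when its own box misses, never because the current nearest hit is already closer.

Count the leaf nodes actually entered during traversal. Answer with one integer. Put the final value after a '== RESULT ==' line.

Traverse from the root:
N0 x:[89/3,133/3] y:[31,66] z:[5,46] -> hit [31,133/3], descend [8, 21]
  N8 x:[89/3,118/3] y:[31,66] z:[5,43] -> hit [31,118/3], descend [11, 19]
    N11 x:[89/3,118/3] y:[54,66] z:[5,43] -> miss, prune
    N19 x:[89/3,112/3] y:[31,49] z:[5,35] -> hit [31,35], descend [2, 18]
      N2 x:[89/3,98/3] y:[31,36] z:[5,17] -> miss, prune
      N18 x:[103/3,112/3] y:[32,49] z:[19,35] -> hit [103/3,35], descend [6, 31]
        N6 x:[103/3,112/3] y:[32,38] z:[25,35] -> hit [103/3,35], descend [14, 32]
          N14 x:[103/3,104/3] y:[32,38] z:[31,35] -> hit [103/3,104/3] leaf, test {P0@t=103/3}
          N32 x:[37,112/3] y:[32,34] z:[25,29] -> miss, prune
        N31 x:[103/3,36] y:[45,49] z:[19,25] -> miss, prune
  N21 x:[121/3,133/3] y:[33,60] z:[14,46] -> hit [121/3,133/3], descend [3, 28]
    N3 x:[121/3,130/3] y:[33,53] z:[14,30] -> miss, prune
    N28 x:[125/3,133/3] y:[41,60] z:[40,46] -> hit [125/3,133/3], descend [15, 25]
      N15 x:[127/3,133/3] y:[55,60] z:[40,46] -> miss, prune
      N25 x:[125/3,128/3] y:[41,46] z:[41,45] -> hit [125/3,128/3] leaf, test {P14@t=125/3}

order=[0, 8, 11, 19, 2, 18, 6, 14, 32, 31, 21, 3, 28, 15, 25]  |boxes|=15  |leaves|=2  hit=P0

== RESULT ==
2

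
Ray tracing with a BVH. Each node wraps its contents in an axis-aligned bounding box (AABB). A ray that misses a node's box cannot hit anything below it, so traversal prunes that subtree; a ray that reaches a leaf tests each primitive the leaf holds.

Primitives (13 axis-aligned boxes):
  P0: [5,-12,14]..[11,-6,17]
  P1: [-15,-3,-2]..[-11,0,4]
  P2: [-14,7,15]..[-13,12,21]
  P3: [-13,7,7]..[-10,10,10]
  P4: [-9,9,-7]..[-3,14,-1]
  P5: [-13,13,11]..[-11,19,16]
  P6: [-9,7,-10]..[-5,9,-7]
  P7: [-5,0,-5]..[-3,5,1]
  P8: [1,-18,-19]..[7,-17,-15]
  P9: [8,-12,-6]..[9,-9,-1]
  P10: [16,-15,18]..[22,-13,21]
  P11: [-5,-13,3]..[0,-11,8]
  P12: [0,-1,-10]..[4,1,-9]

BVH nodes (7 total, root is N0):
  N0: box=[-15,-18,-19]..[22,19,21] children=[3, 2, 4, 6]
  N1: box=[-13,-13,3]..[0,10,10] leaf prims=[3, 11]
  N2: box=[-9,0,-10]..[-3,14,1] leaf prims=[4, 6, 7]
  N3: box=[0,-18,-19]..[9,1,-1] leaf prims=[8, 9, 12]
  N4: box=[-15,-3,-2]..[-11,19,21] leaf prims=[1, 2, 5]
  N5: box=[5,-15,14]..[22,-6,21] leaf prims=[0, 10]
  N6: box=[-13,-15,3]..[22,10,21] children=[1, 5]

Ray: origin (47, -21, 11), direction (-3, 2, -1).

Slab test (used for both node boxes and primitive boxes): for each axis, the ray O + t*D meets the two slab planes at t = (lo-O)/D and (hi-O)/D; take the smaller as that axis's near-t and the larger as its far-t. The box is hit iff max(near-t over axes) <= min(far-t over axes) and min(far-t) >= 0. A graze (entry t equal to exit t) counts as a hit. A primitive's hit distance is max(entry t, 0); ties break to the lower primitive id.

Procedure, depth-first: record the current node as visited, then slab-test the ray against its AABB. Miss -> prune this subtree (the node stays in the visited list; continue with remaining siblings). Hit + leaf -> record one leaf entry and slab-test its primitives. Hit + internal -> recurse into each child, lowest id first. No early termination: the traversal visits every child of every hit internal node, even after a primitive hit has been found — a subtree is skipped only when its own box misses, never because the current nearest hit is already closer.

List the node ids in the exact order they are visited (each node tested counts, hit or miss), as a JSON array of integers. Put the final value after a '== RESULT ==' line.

Walk:
N0 x:[25/3,62/3] y:[3/2,20] z:[-10,30] -> hit [25/3,20], descend [2, 3, 4, 6]
  N2 x:[50/3,56/3] y:[21/2,35/2] z:[10,21] -> hit [50/3,35/2] leaf, test {P4@t=50/3, P6(miss), P7(miss)}
  N3 x:[38/3,47/3] y:[3/2,11] z:[12,30] -> miss, prune
  N4 x:[58/3,62/3] y:[9,20] z:[-10,13] -> miss, prune
  N6 x:[25/3,20] y:[3,31/2] z:[-10,8] -> miss, prune

Visited [0, 2, 3, 4, 6]. Tests: 5 box, 1 leaf. Nearest: P4.

== RESULT ==
[0, 2, 3, 4, 6]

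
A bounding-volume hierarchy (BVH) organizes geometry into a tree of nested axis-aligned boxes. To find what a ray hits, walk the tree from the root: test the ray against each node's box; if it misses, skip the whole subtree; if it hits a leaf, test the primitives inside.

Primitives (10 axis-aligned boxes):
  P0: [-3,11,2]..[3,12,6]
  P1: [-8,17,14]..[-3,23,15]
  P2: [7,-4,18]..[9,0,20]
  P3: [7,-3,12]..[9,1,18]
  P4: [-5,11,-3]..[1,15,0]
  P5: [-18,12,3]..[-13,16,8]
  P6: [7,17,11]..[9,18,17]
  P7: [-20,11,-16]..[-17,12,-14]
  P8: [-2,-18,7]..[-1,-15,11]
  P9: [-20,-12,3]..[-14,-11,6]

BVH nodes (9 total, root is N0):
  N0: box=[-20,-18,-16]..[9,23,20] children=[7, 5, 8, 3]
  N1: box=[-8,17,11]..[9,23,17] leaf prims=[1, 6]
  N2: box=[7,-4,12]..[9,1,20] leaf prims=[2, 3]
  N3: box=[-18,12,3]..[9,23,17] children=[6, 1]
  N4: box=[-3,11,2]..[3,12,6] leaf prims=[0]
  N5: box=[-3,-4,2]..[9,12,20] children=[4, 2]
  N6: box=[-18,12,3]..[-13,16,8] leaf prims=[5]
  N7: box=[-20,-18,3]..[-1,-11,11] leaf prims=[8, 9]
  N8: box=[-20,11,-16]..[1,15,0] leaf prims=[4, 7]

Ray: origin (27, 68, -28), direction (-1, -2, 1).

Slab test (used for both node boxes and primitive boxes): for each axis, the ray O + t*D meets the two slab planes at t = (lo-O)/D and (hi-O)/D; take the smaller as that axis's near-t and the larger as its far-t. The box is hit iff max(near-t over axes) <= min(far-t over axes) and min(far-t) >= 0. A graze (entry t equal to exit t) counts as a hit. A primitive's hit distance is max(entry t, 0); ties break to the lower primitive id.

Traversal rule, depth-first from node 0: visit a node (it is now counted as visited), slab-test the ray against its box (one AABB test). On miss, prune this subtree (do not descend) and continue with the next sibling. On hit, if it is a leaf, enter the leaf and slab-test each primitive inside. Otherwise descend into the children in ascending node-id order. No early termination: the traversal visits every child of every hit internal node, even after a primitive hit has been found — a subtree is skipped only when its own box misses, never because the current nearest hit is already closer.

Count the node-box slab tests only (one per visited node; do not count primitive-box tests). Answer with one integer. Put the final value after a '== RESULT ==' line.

Trace the traversal:
N0 x:[18,47] y:[45/2,43] z:[12,48] -> hit [45/2,43], descend [3, 5, 7, 8]
  N3 x:[18,45] y:[45/2,28] z:[31,45] -> miss, prune
  N5 x:[18,30] y:[28,36] z:[30,48] -> hit [30,30], descend [2, 4]
    N2 x:[18,20] y:[67/2,36] z:[40,48] -> miss, prune
    N4 x:[24,30] y:[28,57/2] z:[30,34] -> miss, prune
  N7 x:[28,47] y:[79/2,43] z:[31,39] -> miss, prune
  N8 x:[26,47] y:[53/2,57/2] z:[12,28] -> hit [53/2,28] leaf, test {P4@t=53/2, P7(miss)}

7 AABB tests over nodes [0, 3, 5, 2, 4, 7, 8]; 1 leaf entered; closest P4.

== RESULT ==
7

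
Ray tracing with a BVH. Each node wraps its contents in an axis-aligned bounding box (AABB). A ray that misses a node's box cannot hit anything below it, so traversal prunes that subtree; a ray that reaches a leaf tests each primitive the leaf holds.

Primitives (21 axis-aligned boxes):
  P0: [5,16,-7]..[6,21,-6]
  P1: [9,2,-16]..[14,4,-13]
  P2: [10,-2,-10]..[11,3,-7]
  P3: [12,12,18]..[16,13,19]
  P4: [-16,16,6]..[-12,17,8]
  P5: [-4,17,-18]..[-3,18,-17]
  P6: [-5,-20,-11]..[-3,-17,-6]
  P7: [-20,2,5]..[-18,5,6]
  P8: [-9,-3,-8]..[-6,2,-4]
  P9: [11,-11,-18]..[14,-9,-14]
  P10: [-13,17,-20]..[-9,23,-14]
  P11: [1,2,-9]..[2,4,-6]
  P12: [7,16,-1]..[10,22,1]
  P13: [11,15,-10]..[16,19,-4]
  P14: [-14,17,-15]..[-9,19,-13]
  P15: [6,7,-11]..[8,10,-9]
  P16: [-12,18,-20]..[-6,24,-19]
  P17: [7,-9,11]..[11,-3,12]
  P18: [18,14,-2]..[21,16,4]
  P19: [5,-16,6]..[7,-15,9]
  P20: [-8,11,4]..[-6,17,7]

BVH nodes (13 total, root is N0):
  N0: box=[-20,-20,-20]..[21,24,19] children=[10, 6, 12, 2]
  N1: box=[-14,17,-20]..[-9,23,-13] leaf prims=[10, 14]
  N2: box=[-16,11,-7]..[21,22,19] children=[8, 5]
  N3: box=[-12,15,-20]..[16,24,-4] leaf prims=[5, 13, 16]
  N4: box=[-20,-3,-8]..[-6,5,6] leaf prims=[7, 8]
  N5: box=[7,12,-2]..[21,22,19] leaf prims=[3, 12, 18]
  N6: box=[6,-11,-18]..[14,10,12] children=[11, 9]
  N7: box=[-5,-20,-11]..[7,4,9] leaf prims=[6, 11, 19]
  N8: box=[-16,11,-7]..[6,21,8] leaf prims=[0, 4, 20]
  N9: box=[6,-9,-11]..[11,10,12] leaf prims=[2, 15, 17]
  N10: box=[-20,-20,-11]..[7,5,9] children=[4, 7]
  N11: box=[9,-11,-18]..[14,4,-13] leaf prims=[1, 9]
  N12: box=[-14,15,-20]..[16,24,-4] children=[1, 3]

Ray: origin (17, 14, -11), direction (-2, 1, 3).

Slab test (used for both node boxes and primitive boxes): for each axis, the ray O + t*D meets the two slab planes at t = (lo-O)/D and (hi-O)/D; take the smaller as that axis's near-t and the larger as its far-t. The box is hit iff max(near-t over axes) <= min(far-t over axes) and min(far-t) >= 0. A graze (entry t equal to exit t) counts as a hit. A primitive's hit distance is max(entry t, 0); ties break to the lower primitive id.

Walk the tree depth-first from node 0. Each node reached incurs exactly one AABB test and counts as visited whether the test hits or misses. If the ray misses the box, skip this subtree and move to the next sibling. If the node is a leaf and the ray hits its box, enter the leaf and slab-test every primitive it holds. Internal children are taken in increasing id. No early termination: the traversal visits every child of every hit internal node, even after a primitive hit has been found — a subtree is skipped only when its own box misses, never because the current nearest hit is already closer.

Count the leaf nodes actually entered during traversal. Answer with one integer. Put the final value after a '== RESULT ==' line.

Walk:
N0 x:[-2,37/2] y:[-34,10] z:[-3,10] -> hit [-2,10], descend [2, 6, 10, 12]
  N2 x:[-2,33/2] y:[-3,8] z:[4/3,10] -> hit [4/3,8], descend [5, 8]
    N5 x:[-2,5] y:[-2,8] z:[3,10] -> hit [3,5] leaf, test {P3(miss), P12@t=7/2, P18(miss)}
    N8 x:[11/2,33/2] y:[-3,7] z:[4/3,19/3] -> hit [11/2,19/3] leaf, test {P0(miss), P4(miss), P20(miss)}
  N6 x:[3/2,11/2] y:[-25,-4] z:[-7/3,23/3] -> miss, prune
  N10 x:[5,37/2] y:[-34,-9] z:[0,20/3] -> miss, prune
  N12 x:[1/2,31/2] y:[1,10] z:[-3,7/3] -> hit [1,7/3], descend [1, 3]
    N1 x:[13,31/2] y:[3,9] z:[-3,-2/3] -> miss, prune
    N3 x:[1/2,29/2] y:[1,10] z:[-3,7/3] -> hit [1,7/3] leaf, test {P5(miss), P13@t=1, P16(miss)}

Visited [0, 2, 5, 8, 6, 10, 12, 1, 3]. Tests: 9 box, 3 leaf. Nearest: P13.

== RESULT ==
3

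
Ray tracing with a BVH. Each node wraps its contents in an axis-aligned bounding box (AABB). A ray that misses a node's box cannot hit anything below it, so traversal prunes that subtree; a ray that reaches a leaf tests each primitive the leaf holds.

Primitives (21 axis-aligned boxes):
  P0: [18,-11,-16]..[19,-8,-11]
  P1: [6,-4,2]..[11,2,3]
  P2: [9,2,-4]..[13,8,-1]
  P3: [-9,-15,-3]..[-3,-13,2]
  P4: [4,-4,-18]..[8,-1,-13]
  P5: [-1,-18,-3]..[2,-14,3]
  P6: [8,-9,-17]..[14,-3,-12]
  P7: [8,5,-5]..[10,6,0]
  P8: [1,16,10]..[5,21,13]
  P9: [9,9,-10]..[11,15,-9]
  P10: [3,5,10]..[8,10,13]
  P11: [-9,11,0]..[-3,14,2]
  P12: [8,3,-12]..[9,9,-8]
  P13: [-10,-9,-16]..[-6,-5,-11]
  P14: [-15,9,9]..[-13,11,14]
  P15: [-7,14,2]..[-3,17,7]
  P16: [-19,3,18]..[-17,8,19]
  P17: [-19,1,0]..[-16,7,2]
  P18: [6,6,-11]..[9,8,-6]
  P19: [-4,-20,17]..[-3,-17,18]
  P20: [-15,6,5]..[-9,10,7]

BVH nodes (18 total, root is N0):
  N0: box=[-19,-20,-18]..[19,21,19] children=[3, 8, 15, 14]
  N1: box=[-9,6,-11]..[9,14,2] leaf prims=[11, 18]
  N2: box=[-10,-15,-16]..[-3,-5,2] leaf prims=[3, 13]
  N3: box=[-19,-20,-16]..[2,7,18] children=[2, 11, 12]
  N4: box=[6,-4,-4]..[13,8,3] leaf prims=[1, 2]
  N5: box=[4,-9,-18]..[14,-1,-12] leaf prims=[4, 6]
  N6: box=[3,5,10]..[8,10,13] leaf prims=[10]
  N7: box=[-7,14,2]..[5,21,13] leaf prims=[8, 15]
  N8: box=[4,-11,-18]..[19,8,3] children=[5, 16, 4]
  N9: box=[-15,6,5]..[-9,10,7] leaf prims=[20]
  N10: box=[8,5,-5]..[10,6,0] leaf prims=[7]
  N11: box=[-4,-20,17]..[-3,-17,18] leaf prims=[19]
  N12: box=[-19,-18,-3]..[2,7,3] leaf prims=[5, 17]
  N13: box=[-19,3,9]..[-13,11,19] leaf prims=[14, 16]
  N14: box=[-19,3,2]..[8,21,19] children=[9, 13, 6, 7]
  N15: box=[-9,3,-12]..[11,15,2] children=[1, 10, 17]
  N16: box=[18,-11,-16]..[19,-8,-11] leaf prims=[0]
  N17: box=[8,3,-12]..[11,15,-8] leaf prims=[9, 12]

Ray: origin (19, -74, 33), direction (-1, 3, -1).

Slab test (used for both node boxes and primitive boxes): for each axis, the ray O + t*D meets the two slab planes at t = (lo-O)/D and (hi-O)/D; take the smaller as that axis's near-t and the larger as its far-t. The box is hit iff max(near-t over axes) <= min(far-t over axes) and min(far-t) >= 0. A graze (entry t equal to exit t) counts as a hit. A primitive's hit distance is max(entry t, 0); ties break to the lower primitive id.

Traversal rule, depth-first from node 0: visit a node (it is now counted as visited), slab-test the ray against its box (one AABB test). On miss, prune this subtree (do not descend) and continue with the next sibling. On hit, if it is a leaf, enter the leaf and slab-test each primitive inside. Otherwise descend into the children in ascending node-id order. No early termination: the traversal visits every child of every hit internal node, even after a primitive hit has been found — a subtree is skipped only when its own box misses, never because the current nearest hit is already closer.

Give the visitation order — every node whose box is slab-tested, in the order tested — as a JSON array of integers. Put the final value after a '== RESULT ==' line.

Traverse from the root:
N0 x:[0,38] y:[18,95/3] z:[14,51] -> hit [18,95/3], descend [3, 8, 14, 15]
  N3 x:[17,38] y:[18,27] z:[15,49] -> hit [18,27], descend [2, 11, 12]
    N2 x:[22,29] y:[59/3,23] z:[31,49] -> miss, prune
    N11 x:[22,23] y:[18,19] z:[15,16] -> miss, prune
    N12 x:[17,38] y:[56/3,27] z:[30,36] -> miss, prune
  N8 x:[0,15] y:[21,82/3] z:[30,51] -> miss, prune
  N14 x:[11,38] y:[77/3,95/3] z:[14,31] -> hit [77/3,31], descend [6, 7, 9, 13]
    N6 x:[11,16] y:[79/3,28] z:[20,23] -> miss, prune
    N7 x:[14,26] y:[88/3,95/3] z:[20,31] -> miss, prune
    N9 x:[28,34] y:[80/3,28] z:[26,28] -> hit [28,28] leaf, test {P20@t=28}
    N13 x:[32,38] y:[77/3,85/3] z:[14,24] -> miss, prune
  N15 x:[8,28] y:[77/3,89/3] z:[31,45] -> miss, prune

order=[0, 3, 2, 11, 12, 8, 14, 6, 7, 9, 13, 15]  |boxes|=12  |leaves|=1  hit=P20

== RESULT ==
[0, 3, 2, 11, 12, 8, 14, 6, 7, 9, 13, 15]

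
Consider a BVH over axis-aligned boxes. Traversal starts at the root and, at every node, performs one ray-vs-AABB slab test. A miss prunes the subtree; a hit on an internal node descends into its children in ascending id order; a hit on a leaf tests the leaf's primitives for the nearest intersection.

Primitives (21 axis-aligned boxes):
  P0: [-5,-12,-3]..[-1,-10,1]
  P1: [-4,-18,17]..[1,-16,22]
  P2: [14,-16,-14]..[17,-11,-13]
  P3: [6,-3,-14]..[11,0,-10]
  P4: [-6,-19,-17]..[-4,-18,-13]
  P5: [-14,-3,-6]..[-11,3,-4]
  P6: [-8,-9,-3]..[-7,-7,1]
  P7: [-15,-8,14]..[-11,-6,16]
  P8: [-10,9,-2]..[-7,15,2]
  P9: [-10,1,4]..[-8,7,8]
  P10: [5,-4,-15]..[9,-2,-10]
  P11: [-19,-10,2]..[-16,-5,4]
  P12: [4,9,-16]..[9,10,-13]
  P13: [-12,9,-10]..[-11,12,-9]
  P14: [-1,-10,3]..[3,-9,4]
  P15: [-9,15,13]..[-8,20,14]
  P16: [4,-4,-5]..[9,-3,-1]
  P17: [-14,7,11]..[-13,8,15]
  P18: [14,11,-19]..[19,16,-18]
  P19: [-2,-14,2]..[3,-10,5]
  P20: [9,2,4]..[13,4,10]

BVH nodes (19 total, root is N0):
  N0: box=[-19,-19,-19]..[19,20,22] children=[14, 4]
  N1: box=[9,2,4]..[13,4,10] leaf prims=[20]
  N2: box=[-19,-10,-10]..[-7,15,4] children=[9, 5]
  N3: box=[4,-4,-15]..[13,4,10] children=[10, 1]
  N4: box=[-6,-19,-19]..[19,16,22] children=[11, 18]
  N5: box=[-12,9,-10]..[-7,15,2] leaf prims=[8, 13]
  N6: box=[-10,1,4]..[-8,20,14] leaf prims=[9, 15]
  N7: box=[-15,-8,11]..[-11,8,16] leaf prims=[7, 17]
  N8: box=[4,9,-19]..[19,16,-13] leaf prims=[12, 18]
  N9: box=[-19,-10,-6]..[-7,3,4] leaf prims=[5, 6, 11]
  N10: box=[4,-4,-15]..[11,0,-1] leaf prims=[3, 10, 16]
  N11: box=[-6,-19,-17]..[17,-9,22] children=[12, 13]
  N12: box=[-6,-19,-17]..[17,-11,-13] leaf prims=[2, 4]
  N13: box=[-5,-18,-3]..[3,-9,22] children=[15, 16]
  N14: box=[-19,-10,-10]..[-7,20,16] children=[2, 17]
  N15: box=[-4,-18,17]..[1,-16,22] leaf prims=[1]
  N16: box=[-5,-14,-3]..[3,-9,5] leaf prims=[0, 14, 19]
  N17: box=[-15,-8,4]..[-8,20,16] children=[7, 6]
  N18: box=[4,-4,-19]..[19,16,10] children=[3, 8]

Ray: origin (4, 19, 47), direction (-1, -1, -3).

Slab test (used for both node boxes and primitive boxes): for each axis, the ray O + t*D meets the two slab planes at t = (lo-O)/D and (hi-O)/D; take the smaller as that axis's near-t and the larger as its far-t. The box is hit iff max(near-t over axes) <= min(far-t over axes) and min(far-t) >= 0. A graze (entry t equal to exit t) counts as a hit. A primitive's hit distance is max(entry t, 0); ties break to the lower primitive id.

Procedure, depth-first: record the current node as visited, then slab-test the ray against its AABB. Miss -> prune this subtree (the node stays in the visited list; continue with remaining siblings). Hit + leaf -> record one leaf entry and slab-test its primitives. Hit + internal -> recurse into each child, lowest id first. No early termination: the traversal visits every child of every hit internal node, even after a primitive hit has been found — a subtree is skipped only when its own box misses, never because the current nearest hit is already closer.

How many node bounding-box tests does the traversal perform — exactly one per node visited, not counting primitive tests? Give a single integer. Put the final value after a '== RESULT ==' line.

Traverse from the root:
N0 x:[-15,23] y:[-1,38] z:[25/3,22] -> hit [25/3,22], descend [4, 14]
  N4 x:[-15,10] y:[3,38] z:[25/3,22] -> hit [25/3,10], descend [11, 18]
    N11 x:[-13,10] y:[28,38] z:[25/3,64/3] -> miss, prune
    N18 x:[-15,0] y:[3,23] z:[37/3,22] -> miss, prune
  N14 x:[11,23] y:[-1,29] z:[31/3,19] -> hit [11,19], descend [2, 17]
    N2 x:[11,23] y:[4,29] z:[43/3,19] -> hit [43/3,19], descend [5, 9]
      N5 x:[11,16] y:[4,10] z:[15,19] -> miss, prune
      N9 x:[11,23] y:[16,29] z:[43/3,53/3] -> hit [16,53/3] leaf, test {P5@t=17, P6(miss), P11(miss)}
    N17 x:[12,19] y:[-1,27] z:[31/3,43/3] -> hit [12,43/3], descend [6, 7]
      N6 x:[12,14] y:[-1,18] z:[11,43/3] -> hit [12,14] leaf, test {P9@t=13, P15(miss)}
      N7 x:[15,19] y:[11,27] z:[31/3,12] -> miss, prune

11 AABB tests over nodes [0, 4, 11, 18, 14, 2, 5, 9, 17, 6, 7]; 2 leaves entered; closest P9.

== RESULT ==
11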